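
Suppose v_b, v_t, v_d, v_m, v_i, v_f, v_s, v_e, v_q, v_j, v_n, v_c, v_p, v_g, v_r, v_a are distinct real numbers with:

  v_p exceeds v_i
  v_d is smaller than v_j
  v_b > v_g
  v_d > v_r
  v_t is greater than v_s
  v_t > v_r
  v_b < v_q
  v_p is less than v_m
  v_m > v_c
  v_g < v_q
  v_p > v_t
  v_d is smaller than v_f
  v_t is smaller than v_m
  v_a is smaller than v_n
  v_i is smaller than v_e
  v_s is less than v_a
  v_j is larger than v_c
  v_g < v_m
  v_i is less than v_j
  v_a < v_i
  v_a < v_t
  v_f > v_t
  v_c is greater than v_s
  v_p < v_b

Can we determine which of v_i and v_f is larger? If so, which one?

Following every chain through v_i: above v_i we get v_e, v_p, v_b, v_q, v_m, v_j; below v_i we get v_s, v_a.
v_f is not reached, and no chain runs the other way from v_f to v_i.
So the given relations leave the order of v_i and v_f undetermined.

undetermined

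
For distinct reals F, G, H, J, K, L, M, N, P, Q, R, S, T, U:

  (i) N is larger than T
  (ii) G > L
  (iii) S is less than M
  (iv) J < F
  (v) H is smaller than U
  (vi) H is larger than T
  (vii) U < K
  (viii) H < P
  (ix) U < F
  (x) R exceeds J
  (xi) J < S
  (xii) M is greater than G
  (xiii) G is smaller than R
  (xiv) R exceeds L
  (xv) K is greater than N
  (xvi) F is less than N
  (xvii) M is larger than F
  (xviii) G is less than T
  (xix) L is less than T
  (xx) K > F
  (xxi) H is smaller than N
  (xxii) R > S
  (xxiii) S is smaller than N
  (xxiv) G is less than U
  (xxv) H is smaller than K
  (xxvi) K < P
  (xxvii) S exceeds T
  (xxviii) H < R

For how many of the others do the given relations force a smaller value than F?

The elements the relations force below F are L, G, T, H, J, U — no chain reaches any other.
That is 6.

6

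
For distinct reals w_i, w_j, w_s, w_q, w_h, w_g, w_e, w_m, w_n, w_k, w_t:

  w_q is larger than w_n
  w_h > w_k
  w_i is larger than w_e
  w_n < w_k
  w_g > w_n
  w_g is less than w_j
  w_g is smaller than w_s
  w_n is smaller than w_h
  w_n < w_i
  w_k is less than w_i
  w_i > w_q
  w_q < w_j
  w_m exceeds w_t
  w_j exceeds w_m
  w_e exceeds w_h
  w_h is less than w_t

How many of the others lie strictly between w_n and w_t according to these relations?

2

Chaining upward from w_n reaches: w_k, w_h, w_g, w_m, w_q, w_e, w_i, w_j, w_s.
Chaining downward from w_t reaches: w_k, w_h.
Strictly between w_n and w_t are those in both lists: w_k, w_h — 2 elements.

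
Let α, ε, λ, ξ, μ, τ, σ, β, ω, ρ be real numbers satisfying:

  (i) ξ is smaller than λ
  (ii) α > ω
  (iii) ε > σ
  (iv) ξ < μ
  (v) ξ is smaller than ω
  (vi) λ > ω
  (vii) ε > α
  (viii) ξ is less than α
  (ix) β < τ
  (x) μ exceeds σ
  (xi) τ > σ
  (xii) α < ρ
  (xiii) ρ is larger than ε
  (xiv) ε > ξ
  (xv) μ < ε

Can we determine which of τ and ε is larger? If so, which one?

undetermined

Following every chain through ε: above ε we get ρ; below ε we get ξ, ω, α, σ, μ.
τ is not reached, and no chain runs the other way from τ to ε.
So the given relations leave the order of ε and τ undetermined.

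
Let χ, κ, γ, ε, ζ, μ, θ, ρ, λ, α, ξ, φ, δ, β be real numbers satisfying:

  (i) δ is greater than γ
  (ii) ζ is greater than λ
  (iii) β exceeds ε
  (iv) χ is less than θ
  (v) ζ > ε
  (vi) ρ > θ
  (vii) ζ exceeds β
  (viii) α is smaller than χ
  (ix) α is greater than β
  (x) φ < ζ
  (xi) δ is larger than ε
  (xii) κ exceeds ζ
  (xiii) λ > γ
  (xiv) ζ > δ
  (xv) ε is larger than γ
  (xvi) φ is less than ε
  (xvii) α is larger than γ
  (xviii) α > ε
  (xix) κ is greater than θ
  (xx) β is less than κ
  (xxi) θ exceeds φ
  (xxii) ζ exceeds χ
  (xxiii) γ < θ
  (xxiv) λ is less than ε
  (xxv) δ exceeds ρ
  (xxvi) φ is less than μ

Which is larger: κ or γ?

κ

γ < λ and λ < ε give γ < ε.
With ε < β: γ < λ < ε < β.
With β < α: γ < λ < ε < β < α.
Then α < χ extends the chain to χ.
With χ < θ: γ < λ < ε < β < α < χ < θ.
Then θ < ρ extends the chain to ρ.
Then ρ < δ extends the chain to δ.
Then δ < ζ extends the chain to ζ.
With ζ < κ: γ < λ < ε < β < α < χ < θ < ρ < δ < ζ < κ.
So γ < κ; κ is the larger of the two.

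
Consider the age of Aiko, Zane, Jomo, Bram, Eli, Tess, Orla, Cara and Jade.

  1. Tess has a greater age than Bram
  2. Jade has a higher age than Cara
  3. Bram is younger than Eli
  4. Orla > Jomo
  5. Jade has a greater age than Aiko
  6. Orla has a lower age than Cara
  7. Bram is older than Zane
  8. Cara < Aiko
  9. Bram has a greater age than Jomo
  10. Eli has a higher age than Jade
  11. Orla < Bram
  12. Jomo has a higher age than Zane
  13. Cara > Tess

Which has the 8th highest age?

Jomo

Piecing the relations together gives one ordering: Zane < Jomo < Orla < Bram < Tess < Cara < Aiko < Jade < Eli.
The 8th largest is Jomo.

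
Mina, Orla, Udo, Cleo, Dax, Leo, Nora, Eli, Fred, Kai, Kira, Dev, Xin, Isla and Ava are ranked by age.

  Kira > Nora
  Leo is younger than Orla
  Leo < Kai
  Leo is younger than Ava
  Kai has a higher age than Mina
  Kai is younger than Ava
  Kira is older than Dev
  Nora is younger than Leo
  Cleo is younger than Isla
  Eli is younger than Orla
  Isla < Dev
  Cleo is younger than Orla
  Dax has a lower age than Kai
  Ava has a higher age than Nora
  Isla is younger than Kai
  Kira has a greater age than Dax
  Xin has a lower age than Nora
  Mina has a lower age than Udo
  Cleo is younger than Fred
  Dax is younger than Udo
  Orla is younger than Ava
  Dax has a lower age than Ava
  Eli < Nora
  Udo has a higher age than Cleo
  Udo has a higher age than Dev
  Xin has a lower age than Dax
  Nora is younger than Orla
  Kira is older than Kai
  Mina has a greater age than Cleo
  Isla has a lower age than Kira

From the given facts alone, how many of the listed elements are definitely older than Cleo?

9

The elements the relations force above Cleo are Mina, Isla, Dev, Udo, Fred, Orla, Kai, Ava, Kira — no chain reaches any other.
That is 9.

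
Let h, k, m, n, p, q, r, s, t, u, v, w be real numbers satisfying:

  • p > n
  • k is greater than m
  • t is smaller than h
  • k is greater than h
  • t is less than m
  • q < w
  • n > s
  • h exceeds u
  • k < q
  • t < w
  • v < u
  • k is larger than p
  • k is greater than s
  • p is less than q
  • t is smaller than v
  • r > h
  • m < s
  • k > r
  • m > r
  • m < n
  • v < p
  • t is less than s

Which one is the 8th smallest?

n

Chaining the given pairs: t < v < u < h < r < m < s < n < p < k < q < w.
The 8th smallest is n.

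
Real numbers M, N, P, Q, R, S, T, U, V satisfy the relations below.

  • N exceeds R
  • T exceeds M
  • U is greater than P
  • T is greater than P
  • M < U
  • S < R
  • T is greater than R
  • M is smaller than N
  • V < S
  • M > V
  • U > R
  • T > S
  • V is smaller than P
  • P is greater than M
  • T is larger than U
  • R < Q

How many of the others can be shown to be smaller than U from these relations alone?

5

From U the given relations immediately reach R, M, P.
From those, V, S — 5 in total.
Nothing else is reachable below U; 5 in all.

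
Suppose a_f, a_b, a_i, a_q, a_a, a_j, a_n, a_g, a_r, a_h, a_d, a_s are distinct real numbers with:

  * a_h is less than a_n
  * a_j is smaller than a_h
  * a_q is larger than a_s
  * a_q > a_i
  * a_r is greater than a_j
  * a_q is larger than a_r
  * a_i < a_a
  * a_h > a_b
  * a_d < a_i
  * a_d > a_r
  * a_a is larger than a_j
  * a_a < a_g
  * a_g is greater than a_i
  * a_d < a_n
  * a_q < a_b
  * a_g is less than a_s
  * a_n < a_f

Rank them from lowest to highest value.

The consecutive links are each given: a_j < a_r; a_r < a_d; a_d < a_i; a_i < a_a; a_a < a_g; a_g < a_s; a_s < a_q; a_q < a_b; a_b < a_h; a_h < a_n; a_n < a_f.

a_j < a_r < a_d < a_i < a_a < a_g < a_s < a_q < a_b < a_h < a_n < a_f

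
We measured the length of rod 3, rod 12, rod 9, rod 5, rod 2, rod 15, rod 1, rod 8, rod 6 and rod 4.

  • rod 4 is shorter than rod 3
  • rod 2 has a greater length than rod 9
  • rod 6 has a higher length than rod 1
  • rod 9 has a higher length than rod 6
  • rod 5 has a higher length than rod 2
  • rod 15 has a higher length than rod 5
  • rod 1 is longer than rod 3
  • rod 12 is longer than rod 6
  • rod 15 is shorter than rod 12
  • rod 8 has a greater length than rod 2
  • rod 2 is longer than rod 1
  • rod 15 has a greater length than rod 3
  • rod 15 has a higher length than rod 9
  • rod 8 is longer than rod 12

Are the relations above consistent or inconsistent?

The single ordering rod 4 < rod 3 < rod 1 < rod 6 < rod 9 < rod 2 < rod 5 < rod 15 < rod 12 < rod 8 satisfies every listed relation, so no contradiction arises.

consistent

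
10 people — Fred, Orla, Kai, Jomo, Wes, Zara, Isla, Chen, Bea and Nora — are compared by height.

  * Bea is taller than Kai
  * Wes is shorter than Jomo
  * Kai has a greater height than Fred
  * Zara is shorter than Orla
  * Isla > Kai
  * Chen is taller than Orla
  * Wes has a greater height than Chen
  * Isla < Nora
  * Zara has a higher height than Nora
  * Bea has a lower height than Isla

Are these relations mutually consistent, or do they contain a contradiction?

The single ordering Fred < Kai < Bea < Isla < Nora < Zara < Orla < Chen < Wes < Jomo satisfies every listed relation, so no contradiction arises.

consistent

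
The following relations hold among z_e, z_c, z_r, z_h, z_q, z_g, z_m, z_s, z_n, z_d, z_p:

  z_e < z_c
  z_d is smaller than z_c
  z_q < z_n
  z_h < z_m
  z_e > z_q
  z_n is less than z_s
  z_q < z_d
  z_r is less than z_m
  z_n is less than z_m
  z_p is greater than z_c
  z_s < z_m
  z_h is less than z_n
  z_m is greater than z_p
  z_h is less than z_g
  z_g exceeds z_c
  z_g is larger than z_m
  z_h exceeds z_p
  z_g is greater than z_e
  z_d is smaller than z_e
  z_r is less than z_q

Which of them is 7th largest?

z_c

Piecing the relations together gives one ordering: z_r < z_q < z_d < z_e < z_c < z_p < z_h < z_n < z_s < z_m < z_g.
Counting 7 from the largest end gives z_c.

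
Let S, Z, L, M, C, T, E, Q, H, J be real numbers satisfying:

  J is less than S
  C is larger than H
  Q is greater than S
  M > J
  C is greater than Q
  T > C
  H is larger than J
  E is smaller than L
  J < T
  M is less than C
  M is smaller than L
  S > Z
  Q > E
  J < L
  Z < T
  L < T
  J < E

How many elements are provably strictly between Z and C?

2

The relations place Z below C. An element lies strictly between them when it is forced above Z and also forced below C.
Above Z: {S, Q, T}. Below C: {J, S, M, E, Q, H}.
Intersection: {S, Q} — 2.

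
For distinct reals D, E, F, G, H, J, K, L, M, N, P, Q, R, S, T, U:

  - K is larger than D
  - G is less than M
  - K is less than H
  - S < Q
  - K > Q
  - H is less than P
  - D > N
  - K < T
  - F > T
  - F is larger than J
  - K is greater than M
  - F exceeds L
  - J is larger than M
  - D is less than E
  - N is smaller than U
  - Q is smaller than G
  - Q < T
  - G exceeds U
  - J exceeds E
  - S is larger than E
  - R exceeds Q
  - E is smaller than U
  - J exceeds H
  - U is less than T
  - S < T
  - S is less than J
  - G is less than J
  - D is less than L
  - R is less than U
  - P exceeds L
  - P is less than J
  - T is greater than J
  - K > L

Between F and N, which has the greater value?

Following the relations from N: N < D < E < S < Q < R < U < G < M < K < H < P < J < T < F.
So N < F; F is the larger of the two.

F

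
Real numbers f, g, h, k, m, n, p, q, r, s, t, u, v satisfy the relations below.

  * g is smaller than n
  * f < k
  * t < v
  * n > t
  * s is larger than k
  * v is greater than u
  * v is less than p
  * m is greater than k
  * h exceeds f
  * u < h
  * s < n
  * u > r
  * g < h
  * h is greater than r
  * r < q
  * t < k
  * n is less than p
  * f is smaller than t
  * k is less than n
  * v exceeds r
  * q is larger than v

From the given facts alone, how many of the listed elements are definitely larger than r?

5

Directly above r: u, v, q, h.
One step further: p (5 so far).
No other element is forced above r by the given relations, so the count is 5.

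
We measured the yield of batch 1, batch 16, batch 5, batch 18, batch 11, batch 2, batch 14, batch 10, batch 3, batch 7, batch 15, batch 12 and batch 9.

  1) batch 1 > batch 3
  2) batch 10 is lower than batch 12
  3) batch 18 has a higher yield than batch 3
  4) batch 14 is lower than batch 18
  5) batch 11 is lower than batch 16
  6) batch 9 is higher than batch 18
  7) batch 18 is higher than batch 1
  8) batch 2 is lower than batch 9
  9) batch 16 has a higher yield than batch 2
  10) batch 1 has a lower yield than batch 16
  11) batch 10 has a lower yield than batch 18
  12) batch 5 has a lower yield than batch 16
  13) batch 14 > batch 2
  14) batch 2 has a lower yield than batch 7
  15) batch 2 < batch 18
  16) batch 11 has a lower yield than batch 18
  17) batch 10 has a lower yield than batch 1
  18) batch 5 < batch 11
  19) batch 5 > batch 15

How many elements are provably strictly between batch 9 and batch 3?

2

The relations place batch 3 below batch 9. An element lies strictly between them when it is forced above batch 3 and also forced below batch 9.
Above batch 3: {batch 1, batch 18, batch 16}. Below batch 9: {batch 10, batch 2, batch 15, batch 1, batch 5, batch 11, batch 14, batch 18}.
Intersection: {batch 1, batch 18} — 2.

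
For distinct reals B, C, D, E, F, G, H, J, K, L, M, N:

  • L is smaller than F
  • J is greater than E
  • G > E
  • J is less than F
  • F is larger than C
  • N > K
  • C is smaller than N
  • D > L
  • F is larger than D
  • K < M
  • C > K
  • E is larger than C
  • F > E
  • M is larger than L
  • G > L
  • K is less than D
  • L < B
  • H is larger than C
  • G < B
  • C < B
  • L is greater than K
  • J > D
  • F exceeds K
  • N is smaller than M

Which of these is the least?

Chaining upward from K: directly above it, C, L, N, D, F, M; then E, H, J, G, B.
That covers every other element, and nothing is given below K, so K is the least.

K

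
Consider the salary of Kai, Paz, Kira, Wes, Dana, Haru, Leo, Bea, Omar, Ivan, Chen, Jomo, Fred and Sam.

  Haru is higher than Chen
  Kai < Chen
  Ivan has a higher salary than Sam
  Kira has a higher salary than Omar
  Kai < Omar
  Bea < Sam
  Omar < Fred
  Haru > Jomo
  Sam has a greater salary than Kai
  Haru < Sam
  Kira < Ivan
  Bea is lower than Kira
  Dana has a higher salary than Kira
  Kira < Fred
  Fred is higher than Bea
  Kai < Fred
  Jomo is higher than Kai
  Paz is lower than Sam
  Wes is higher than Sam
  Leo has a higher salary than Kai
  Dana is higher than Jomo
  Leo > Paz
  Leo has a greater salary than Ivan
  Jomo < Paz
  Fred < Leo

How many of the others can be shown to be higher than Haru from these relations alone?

4

Directly above Haru: Sam.
One step further: Wes, Ivan (3 so far).
One step further: Leo (4 so far).
Nothing else is reachable above Haru; 4 in all.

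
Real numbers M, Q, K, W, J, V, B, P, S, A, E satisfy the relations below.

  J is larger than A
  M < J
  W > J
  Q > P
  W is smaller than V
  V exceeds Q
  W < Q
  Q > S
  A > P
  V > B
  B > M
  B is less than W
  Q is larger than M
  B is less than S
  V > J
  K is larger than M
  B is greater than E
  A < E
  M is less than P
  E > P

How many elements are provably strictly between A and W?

3

Chaining upward from A reaches: J, E, B, S, Q, V.
Chaining downward from W reaches: M, P, J, E, B.
Strictly between A and W are those in both lists: J, E, B — 3 elements.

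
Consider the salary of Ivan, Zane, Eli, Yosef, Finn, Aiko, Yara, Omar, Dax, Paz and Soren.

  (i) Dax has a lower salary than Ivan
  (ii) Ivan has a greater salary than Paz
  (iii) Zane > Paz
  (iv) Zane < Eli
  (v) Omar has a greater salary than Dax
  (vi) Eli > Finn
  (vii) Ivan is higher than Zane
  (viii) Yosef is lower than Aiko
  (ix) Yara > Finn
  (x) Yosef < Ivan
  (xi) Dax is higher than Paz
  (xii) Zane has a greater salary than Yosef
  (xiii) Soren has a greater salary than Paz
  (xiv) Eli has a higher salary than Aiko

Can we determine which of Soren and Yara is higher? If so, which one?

Following every chain through Yara: below Yara we get Finn.
Soren is not reached, and no chain runs the other way from Soren to Yara.
So the given relations leave the order of Yara and Soren undetermined.

undetermined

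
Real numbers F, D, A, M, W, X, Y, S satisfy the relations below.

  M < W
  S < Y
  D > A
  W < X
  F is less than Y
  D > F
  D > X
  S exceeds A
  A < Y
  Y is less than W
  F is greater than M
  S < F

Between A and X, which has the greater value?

Following the relations from A: A < S < F < Y < W < X.
So A < X; X is the larger of the two.

X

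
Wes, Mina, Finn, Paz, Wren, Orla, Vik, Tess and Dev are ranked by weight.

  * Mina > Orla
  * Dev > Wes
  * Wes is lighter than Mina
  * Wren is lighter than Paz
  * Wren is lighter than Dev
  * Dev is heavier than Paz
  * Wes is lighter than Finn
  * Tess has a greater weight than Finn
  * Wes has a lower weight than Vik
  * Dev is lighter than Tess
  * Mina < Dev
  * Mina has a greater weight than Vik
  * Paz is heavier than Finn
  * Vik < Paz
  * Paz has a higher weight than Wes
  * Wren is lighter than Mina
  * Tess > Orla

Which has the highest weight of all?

Chaining downward from Tess: directly below it, Finn, Orla, Dev; then Wren, Wes, Mina, Paz; then Vik.
That covers every other element, and nothing is given above Tess, so Tess is the highest weight.

Tess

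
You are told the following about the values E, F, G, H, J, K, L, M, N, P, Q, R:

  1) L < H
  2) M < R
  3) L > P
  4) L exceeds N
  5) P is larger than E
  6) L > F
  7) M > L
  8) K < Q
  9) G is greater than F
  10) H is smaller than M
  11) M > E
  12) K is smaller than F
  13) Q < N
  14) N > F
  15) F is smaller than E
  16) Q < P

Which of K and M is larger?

M

K < F and F < E give K < E.
Then E < P extends the chain to P.
Then P < L extends the chain to L.
Then L < H extends the chain to H.
Then H < M extends the chain to M.
So K < M; M is the larger of the two.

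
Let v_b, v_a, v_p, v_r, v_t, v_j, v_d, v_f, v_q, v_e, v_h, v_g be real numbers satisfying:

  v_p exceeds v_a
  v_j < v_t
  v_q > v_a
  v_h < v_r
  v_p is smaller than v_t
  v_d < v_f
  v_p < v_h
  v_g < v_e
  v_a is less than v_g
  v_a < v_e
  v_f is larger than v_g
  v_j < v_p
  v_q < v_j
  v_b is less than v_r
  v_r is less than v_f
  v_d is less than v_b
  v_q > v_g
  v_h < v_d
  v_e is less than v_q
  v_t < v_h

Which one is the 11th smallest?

v_r

The consecutive relations fix a unique order: v_a < v_g < v_e < v_q < v_j < v_p < v_t < v_h < v_d < v_b < v_r < v_f.
Counting 11 from the smallest end gives v_r.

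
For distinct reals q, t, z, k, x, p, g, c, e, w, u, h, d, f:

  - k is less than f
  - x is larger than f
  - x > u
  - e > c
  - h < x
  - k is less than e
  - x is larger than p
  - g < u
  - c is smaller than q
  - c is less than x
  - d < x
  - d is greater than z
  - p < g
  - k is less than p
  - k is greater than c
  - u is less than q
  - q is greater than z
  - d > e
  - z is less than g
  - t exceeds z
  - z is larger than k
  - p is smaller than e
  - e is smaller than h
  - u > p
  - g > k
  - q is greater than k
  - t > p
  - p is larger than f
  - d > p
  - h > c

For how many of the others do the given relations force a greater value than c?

From c the given relations immediately reach k, e, h, q, x.
From those, f, p, z, g, d — 10 in total.
From those, u, t — 12 in total.
Nothing else is reachable above c; 12 in all.

12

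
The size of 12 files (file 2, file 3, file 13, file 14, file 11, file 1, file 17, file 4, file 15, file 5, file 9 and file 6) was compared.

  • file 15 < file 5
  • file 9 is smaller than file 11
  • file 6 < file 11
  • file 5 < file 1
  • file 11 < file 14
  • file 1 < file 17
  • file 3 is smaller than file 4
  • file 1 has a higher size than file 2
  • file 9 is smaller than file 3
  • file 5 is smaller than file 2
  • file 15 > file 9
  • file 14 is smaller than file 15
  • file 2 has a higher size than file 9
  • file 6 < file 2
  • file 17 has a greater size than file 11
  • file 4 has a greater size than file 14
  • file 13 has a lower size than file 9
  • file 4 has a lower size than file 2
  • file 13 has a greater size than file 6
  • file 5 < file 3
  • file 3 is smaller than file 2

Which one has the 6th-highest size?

file 5

The consecutive relations fix a unique order: file 6 < file 13 < file 9 < file 11 < file 14 < file 15 < file 5 < file 3 < file 4 < file 2 < file 1 < file 17.
Counting 6 from the largest end gives file 5.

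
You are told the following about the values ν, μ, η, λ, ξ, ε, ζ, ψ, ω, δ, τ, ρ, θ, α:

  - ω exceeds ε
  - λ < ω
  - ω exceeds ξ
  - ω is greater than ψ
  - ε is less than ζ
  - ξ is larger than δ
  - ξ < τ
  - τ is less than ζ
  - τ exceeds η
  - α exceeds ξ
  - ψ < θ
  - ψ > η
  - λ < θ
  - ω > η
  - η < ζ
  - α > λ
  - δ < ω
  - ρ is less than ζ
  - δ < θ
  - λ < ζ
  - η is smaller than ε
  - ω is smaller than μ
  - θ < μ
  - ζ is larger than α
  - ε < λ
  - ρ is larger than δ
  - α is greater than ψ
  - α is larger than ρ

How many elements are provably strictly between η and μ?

Chaining upward from η reaches: ψ, ε, λ, τ, θ, α, ω, ζ.
Chaining downward from μ reaches: δ, ξ, ψ, ε, λ, θ, ω.
Strictly between η and μ are those in both lists: ψ, ε, λ, θ, ω — 5 elements.

5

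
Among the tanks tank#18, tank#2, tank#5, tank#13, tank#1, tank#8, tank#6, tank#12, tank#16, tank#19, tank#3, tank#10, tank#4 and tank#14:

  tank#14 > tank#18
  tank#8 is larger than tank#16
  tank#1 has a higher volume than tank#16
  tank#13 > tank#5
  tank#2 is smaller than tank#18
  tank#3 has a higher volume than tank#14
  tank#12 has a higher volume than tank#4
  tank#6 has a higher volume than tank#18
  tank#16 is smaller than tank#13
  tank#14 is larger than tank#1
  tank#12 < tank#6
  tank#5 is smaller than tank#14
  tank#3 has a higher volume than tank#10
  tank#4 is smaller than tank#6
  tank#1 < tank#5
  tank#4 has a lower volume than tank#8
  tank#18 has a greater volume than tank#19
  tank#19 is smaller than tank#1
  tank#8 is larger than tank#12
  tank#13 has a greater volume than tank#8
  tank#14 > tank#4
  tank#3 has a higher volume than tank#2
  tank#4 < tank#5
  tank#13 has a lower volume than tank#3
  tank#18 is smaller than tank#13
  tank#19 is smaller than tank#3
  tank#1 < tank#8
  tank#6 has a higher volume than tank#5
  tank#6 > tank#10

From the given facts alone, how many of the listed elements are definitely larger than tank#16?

7

From tank#16 the given relations immediately reach tank#1, tank#8, tank#13.
From those, tank#5, tank#14, tank#3 — 6 in total.
From those, tank#6 — 7 in total.
Nothing else is reachable above tank#16; 7 in all.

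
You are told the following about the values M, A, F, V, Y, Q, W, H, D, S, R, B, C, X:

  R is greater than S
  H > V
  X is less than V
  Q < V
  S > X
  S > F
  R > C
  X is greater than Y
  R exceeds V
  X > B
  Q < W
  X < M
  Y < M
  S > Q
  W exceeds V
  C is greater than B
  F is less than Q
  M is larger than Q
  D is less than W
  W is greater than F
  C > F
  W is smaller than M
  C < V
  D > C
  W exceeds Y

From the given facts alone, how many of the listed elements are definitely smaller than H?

7

From H the given relations immediately reach V.
From those, Q, C, X — 4 in total.
From those, Y, F, B — 7 in total.
Nothing else is reachable below H; 7 in all.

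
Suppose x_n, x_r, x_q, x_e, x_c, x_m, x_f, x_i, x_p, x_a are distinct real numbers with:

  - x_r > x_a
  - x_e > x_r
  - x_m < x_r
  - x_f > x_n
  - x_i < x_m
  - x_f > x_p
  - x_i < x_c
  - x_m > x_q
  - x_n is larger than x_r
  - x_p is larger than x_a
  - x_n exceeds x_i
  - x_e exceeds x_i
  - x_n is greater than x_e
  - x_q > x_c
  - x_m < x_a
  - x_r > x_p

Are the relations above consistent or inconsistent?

The single ordering x_i < x_c < x_q < x_m < x_a < x_p < x_r < x_e < x_n < x_f satisfies every listed relation, so no contradiction arises.

consistent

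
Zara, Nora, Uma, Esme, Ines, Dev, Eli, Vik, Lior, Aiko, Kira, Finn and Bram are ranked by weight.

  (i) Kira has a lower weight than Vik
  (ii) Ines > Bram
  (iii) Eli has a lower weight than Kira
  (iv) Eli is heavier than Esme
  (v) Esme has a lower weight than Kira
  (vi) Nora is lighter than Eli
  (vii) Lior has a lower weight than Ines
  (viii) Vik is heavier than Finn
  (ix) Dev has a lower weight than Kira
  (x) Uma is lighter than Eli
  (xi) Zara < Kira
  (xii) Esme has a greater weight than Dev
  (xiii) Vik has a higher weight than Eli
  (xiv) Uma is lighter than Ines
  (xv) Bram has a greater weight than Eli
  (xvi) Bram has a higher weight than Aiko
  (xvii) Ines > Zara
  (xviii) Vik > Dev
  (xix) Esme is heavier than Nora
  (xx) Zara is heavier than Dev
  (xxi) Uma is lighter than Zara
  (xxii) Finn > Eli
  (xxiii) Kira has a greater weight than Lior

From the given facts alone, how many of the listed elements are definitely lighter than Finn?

5

From Finn the given relations immediately reach Eli.
From those, Nora, Uma, Esme — 4 in total.
From those, Dev — 5 in total.
Nothing else is reachable below Finn; 5 in all.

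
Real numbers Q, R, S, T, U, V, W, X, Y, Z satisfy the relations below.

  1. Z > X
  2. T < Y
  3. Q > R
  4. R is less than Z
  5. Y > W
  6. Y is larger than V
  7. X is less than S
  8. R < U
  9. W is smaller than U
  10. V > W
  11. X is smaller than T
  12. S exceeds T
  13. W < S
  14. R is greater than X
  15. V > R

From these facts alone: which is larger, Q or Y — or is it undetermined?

undetermined

Following every chain through Q: below Q we get X, R.
Y is not reached, and no chain runs the other way from Y to Q.
So the given relations leave the order of Q and Y undetermined.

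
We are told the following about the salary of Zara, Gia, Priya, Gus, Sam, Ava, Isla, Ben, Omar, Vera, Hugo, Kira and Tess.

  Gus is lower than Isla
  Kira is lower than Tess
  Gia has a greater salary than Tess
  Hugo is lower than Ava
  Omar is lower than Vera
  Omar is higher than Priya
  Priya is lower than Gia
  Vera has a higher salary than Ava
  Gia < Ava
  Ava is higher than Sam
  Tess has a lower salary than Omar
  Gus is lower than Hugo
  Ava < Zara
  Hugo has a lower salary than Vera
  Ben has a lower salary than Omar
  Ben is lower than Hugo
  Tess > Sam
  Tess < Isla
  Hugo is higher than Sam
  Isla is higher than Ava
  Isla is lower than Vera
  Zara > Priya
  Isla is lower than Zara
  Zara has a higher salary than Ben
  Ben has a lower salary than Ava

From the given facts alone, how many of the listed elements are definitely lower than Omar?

5

The elements the relations force below Omar are Priya, Kira, Sam, Tess, Ben — no chain reaches any other.
That is 5.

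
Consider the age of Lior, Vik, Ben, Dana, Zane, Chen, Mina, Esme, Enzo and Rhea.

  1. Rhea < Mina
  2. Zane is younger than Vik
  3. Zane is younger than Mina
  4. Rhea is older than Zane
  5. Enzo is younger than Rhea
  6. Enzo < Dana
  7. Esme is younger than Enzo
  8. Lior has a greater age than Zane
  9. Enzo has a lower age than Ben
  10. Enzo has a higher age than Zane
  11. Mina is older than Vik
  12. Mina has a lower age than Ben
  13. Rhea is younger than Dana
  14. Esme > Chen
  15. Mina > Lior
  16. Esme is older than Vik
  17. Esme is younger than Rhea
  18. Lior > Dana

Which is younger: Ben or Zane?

Zane

The relevant relations are Zane < Vik; Vik < Esme; Esme < Enzo; Enzo < Rhea; Rhea < Dana; Dana < Lior; Lior < Mina; Mina < Ben.
Chaining these gives Zane < Vik < Esme < Enzo < Rhea < Dana < Lior < Mina < Ben.
So Zane < Ben; Zane is the younger of the two.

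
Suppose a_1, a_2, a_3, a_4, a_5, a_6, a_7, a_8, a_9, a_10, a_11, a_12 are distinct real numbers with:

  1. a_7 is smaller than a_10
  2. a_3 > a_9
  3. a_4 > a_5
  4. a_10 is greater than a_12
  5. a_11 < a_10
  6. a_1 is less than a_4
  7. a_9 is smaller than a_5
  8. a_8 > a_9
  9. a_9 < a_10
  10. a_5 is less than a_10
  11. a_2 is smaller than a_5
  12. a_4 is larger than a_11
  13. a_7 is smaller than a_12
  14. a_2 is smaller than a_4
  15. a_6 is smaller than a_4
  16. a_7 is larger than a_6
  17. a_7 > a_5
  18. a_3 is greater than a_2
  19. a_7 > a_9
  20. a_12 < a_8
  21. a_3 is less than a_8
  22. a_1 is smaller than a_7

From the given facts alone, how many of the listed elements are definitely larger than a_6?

5

Directly above a_6: a_4, a_7.
One step further: a_12, a_10 (4 so far).
One step further: a_8 (5 so far).
Nothing else is reachable above a_6; 5 in all.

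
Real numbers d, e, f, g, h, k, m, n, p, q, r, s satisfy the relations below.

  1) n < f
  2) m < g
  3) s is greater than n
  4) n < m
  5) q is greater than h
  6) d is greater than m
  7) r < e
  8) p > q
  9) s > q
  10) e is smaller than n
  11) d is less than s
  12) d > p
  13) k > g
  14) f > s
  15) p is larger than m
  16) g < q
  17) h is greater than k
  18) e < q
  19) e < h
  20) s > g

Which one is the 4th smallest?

Chaining the given pairs: r < e < n < m < g < k < h < q < p < d < s < f.
The 4th smallest is m.

m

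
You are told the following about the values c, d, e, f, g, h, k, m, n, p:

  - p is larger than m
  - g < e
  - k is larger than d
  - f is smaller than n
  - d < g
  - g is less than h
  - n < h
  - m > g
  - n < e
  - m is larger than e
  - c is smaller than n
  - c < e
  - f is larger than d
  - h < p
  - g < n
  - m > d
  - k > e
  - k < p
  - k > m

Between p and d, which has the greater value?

d < g and g < n give d < n.
Then n < e extends the chain to e.
Then e < m extends the chain to m.
With m < p: d < g < n < e < m < p.
So d < p; p is the larger of the two.

p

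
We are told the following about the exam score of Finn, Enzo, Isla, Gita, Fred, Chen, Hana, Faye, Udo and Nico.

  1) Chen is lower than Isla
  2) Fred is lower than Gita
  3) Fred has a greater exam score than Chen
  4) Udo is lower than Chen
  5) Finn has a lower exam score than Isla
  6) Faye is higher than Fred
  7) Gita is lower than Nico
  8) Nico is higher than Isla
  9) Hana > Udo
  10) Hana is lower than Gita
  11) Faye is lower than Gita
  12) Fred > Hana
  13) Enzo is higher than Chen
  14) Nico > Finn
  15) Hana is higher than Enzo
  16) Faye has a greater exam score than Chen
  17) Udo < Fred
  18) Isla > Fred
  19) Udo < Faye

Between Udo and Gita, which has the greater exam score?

Gita

The relevant relations are Udo < Chen; Chen < Enzo; Enzo < Hana; Hana < Fred; Fred < Faye; Faye < Gita.
Chaining these gives Udo < Chen < Enzo < Hana < Fred < Faye < Gita.
So Udo < Gita; Gita is the higher of the two.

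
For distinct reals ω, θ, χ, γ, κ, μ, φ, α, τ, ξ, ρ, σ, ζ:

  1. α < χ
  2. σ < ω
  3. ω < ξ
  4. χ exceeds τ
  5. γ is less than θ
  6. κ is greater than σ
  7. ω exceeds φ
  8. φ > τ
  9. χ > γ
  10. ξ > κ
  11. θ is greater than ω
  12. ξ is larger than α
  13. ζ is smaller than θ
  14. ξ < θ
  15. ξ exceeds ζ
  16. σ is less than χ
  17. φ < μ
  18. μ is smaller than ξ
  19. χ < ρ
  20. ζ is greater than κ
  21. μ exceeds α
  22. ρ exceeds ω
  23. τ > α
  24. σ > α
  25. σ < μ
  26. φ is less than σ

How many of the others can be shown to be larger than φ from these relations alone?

From φ the given relations immediately reach σ, μ, ω.
From those, κ, χ, ξ, ρ, θ — 8 in total.
From those, ζ — 9 in total.
No other element is forced above φ by the given relations, so the count is 9.

9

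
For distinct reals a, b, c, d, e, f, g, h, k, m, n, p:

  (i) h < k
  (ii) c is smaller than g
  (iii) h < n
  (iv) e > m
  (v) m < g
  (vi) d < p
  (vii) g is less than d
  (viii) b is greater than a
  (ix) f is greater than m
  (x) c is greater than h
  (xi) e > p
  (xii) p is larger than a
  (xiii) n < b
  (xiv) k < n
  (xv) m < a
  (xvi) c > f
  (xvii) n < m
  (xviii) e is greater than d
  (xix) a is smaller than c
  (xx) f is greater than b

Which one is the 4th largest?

g

Chaining the given pairs: h < k < n < m < a < b < f < c < g < d < p < e.
The 4th largest is g.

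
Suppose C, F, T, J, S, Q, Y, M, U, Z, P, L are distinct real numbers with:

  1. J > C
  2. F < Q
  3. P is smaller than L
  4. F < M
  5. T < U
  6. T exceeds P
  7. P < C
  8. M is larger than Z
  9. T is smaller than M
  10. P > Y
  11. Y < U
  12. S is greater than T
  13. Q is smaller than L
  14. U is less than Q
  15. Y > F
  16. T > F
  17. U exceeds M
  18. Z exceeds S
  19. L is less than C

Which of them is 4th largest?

Q

Piecing the relations together gives one ordering: F < Y < P < T < S < Z < M < U < Q < L < C < J.
The 4th largest is Q.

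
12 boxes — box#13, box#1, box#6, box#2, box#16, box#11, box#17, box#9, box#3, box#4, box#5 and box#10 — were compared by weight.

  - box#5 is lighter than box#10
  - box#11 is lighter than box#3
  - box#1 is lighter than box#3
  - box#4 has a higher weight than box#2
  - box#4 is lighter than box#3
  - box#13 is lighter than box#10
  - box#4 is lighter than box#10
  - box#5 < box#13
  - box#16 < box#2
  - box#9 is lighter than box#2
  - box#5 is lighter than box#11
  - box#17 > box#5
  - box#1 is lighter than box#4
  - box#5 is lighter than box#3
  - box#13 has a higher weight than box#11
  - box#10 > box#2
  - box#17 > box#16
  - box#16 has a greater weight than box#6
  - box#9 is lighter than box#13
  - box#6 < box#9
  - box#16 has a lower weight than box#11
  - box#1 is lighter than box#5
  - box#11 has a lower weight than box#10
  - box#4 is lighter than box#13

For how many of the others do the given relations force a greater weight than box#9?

5

From box#9 the given relations immediately reach box#2, box#13.
From those, box#4, box#10 — 4 in total.
From those, box#3 — 5 in total.
No other element is forced above box#9 by the given relations, so the count is 5.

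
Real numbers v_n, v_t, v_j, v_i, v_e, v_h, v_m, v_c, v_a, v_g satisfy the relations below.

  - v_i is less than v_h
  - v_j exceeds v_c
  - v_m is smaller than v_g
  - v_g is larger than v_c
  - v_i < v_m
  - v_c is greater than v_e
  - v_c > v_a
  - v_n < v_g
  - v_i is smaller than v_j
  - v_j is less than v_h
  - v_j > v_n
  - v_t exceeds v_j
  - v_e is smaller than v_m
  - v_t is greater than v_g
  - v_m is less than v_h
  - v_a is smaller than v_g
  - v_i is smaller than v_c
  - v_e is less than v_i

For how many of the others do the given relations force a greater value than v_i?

The elements the relations force above v_i are v_c, v_m, v_j, v_g, v_t, v_h — no chain reaches any other.
That is 6.

6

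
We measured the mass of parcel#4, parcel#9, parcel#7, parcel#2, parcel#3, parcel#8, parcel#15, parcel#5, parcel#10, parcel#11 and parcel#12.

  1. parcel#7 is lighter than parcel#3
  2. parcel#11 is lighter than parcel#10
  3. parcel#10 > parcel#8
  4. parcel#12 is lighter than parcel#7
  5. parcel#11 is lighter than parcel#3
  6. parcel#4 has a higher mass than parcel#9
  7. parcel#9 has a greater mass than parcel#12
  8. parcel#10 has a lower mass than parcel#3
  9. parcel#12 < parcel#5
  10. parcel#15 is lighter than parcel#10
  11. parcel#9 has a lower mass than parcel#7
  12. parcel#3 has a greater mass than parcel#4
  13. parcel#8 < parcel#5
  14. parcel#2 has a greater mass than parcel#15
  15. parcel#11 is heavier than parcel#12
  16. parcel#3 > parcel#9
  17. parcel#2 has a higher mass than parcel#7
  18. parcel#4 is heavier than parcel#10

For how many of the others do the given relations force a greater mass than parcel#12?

8

From parcel#12 the given relations immediately reach parcel#11, parcel#9, parcel#7, parcel#5.
From those, parcel#2, parcel#10, parcel#4, parcel#3 — 8 in total.
Nothing else is reachable above parcel#12; 8 in all.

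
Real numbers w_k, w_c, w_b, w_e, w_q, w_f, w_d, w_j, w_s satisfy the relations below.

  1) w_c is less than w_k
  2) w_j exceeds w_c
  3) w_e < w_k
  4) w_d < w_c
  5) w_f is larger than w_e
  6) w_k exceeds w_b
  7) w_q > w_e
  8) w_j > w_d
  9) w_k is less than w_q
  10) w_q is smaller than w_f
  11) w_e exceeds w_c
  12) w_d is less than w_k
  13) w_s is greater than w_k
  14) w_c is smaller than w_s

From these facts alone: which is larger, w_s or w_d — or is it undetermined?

w_s

Chaining the given relations: w_d < w_c < w_e < w_k < w_s.
So w_s is larger.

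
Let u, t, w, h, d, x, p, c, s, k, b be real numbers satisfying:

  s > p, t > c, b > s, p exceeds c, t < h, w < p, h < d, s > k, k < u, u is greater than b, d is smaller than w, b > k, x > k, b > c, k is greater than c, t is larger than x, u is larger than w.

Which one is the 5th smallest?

h

Chaining the given pairs: c < k < x < t < h < d < w < p < s < b < u.
Counting 5 from the smallest end gives h.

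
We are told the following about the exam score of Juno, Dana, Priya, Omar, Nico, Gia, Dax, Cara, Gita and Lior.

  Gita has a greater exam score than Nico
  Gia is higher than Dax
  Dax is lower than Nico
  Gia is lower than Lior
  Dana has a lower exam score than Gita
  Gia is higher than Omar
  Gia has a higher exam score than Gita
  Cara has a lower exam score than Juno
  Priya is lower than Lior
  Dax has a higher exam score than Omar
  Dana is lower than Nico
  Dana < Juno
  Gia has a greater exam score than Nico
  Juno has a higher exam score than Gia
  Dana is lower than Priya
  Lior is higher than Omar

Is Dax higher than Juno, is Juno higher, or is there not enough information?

Following the relations from Dax: Dax < Nico < Gita < Gia < Juno.
So Juno is higher.

Juno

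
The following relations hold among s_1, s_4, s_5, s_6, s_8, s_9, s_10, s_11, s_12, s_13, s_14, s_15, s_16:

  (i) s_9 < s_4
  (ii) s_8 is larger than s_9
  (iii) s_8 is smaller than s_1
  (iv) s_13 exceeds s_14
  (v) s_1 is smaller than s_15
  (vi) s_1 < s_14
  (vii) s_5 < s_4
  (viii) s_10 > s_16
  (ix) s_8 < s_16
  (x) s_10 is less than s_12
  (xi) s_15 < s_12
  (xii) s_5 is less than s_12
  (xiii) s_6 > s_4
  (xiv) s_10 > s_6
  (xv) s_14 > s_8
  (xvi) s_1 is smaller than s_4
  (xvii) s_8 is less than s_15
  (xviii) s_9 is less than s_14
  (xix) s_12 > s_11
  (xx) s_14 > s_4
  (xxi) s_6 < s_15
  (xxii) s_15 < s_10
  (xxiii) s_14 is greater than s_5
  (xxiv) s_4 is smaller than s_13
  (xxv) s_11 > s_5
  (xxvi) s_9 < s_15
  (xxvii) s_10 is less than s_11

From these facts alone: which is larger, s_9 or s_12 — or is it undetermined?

s_12

The relevant relations are s_9 < s_8; s_8 < s_1; s_1 < s_4; s_4 < s_6; s_6 < s_15; s_15 < s_10; s_10 < s_11; s_11 < s_12.
Chaining these gives s_9 < s_8 < s_1 < s_4 < s_6 < s_15 < s_10 < s_11 < s_12.
So s_12 is larger.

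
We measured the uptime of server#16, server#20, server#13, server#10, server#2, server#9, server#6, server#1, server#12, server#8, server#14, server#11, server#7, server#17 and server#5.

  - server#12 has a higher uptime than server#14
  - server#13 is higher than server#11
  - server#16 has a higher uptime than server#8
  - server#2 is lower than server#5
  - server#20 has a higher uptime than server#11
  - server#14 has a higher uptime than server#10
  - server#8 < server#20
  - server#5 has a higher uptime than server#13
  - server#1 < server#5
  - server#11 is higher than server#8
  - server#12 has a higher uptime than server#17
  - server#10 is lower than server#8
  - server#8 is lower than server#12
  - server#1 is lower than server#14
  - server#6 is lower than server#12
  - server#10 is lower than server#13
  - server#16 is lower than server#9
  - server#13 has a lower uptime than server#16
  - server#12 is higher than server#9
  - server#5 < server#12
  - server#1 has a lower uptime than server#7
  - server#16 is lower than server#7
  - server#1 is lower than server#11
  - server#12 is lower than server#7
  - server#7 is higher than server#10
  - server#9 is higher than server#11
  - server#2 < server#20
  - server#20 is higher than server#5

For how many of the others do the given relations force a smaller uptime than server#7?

From server#7 the given relations immediately reach server#10, server#1, server#16, server#12.
From those, server#8, server#17, server#13, server#6, server#9, server#5, server#14 — 11 in total.
From those, server#11, server#2 — 13 in total.
No other element is forced below server#7 by the given relations, so the count is 13.

13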